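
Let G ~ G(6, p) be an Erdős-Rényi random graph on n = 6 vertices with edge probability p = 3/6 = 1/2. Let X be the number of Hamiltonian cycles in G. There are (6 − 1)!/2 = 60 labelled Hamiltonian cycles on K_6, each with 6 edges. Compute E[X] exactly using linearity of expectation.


K_6 has (6 − 1)!/2 = 60 labelled Hamiltonian cycles.
For each such Hamiltonian cycle H, let X_H = 1 if all 6 edges of H are present in G. Then P[X_H = 1] = p^{6} = (1/2)^{6} = 1/64.
By linearity: E[X] = Σ_H E[X_H] = 60 · p^{6} = 60 · 1/64 = 15/16.
Numerically: E[X] ≈ 0.9375.

E[X] = 60 · (1/2)^{6} = 15/16 ≈ 0.9375.


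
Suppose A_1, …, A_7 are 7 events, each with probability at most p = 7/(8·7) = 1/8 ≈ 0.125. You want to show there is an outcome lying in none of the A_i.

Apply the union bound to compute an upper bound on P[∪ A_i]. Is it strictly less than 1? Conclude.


Union bound: P[∪_{i=1}^{7} A_i] ≤ Σ_i P[A_i] ≤ 7·p = 7·(1/8) = 7/8.
Numerically: 7/8 ≈ 0.875.
Is 7/8 < 1? YES.
Since P[∪ A_i] ≤ 7/8 < 1, the complement has P[∩ A_i^c] ≥ 1 − 7/8 = 1/8 > 0, so some outcome avoids every A_i.

7·p = 7/8 ≈ 0.875; existence CERTIFIED by the union bound.


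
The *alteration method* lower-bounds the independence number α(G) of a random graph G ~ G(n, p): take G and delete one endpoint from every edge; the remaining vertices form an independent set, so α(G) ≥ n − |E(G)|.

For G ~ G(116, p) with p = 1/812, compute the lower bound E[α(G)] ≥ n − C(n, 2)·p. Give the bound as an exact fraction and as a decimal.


E[|E(G)|] = C(116, 2)·p = 6670 · (1/812) = 115/14.
E[α(G)] ≥ n − E[|E(G)|] = 116 − 115/14 = 1509/14.
Numerically: ≈ 107.786.
(This is only a lower bound; the true E[α(G)] may be larger.)

E[α(G)] ≥ 1509/14 ≈ 107.786.


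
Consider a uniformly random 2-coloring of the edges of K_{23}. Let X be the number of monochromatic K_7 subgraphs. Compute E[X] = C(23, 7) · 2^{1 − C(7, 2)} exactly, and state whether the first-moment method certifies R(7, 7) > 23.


E[X] = C(23, 7) · 2^{1 − 21} = 245157 · 2^{−20} = 245157/1048576.
As a reduced fraction: E[X] = 245157/1048576 ≈ 0.23380.
Is E[X] < 1? YES.
Since E[X] < 1, there exists a 2-coloring of K_{23} with no monochromatic K_7; hence R(7, 7) > 23.

E[X] = 245157/1048576 ≈ 0.23380; E[X] < 1, so R(7, 7) > 23.


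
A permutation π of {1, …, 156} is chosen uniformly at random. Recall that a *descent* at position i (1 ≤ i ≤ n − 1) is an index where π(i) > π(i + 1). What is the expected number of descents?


Write X = Σ X_I over i = 1, …, 155, with X_I the indicator of one descent.
There are 155 indicators.
For each fixed i, the pair (π(i), π(i+1)) is a uniformly random ordered pair of distinct values from {1, …, 156}; by symmetry P[π(i) > π(i+1)] = 1/2.
By linearity: E[X] = 155 · (1/2) = (156 − 1) · (1/2) = 155/2 ≈ 77.5000.

E[X] = 155/2 = 77.5000.


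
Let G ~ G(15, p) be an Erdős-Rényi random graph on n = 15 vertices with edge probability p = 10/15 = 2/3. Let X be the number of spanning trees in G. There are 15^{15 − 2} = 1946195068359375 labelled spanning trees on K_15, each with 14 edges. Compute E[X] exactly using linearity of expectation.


K_15 has 15^{15 − 2} = 1946195068359375 labelled spanning trees.
For each such spanning tree H, let X_H = 1 if all 14 edges of H are present in G. Then P[X_H = 1] = p^{14} = (2/3)^{14} = 16384/4782969.
By linearity of expectation: E[X] = Σ_H E[X_H] = 1946195068359375 · p^{14} = 1946195068359375 · 16384/4782969 = 20000000000000/3.
Numerically: E[X] ≈ 6.667e+12.

E[X] = 1946195068359375 · (2/3)^{14} = 20000000000000/3 ≈ 6.667e+12.


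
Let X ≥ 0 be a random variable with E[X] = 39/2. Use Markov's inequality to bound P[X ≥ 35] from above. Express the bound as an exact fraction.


μ = E[X] = 39/2, a = 35.
Markov: P[X ≥ 35] ≤ μ/a = (39/2)/35 = 39/70.
Numerically: ≈ 0.557.
(Since a = 35 > μ = 19.500, the bound 39/70 is < 1 and informative.)

P[X ≥ 35] ≤ 39/70 ≈ 0.557.


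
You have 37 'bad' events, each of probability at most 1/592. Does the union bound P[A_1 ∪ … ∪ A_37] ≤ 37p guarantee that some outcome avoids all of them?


Union bound: P[∪_{i=1}^{37} A_i] ≤ Σ_i P[A_i] ≤ 37·p = 37·(1/592) = 1/16.
Numerically: 1/16 ≈ 0.06250.
Is 1/16 < 1? YES.
Since P[∪ A_i] ≤ 1/16 < 1, the complement has P[∩ A_i^c] ≥ 1 − 1/16 = 15/16 > 0, so some outcome avoids every A_i.

37·p = 1/16 ≈ 0.06250; existence CERTIFIED by the union bound.


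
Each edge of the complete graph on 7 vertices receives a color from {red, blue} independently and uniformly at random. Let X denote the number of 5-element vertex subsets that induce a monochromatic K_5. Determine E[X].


Let X = Σ_S X_S over the C(7, 5) = 21 subsets S of size 5, where X_S = 1 if the K_5 on S is monochromatic.
For a fixed S, the K_5 on S has C(5, 2) = 10 edges. P[all 10 edges red] = (1/2)^10, and likewise for blue, so P[monochromatic] = 2·(1/2)^10 = 2^{1 − 10} = 1/512.
By linearity of expectation: E[X] = C(7, 5) · 2^{1 − 10} = 21 · 1/512 = 21/512.
Numerically: E[X] ≈ 0.041.

E[X] = C(7,5)·2^(1−C(5,2)) = 21/512 ≈ 0.041.


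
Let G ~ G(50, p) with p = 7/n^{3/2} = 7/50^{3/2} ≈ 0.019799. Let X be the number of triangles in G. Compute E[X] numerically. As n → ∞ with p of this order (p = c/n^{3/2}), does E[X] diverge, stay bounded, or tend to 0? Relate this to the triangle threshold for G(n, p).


Number of potential triangles: C(50, 3) = 19600.
Each occurs with probability p³ ≈ (0.019799)³ ≈ 7.7612040e-06.
By linearity: E[X] = C(50, 3)·p³ ≈ 19600 · 7.7612040e-06 ≈ 0.15212.
Since α = 3/2 > 1, p = c/n^{3/2} = o(1/n) is below the triangle threshold p ~ 1/n. Asymptotically E[X] ~ (c³/6)·n^{3(1−α)} = (7³/6)·n^{-1.5} → 0, so by Markov's inequality G has no triangles w.h.p.

E[X] ≈ 0.15212; in regime p = Θ(1/n^{3/2}) E[X] tends to 0 (below the triangle threshold p ~ 1/n).


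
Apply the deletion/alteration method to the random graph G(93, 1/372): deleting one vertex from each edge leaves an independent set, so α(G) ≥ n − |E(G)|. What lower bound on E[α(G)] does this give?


E[|E(G)|] = C(93, 2)·p = 4278 · (1/372) = 23/2.
E[α(G)] ≥ n − E[|E(G)|] = 93 − 23/2 = 163/2.
Numerically: ≈ 81.5000.
(This is only a lower bound; the true E[α(G)] may be larger.)

E[α(G)] ≥ 163/2 ≈ 81.5000.


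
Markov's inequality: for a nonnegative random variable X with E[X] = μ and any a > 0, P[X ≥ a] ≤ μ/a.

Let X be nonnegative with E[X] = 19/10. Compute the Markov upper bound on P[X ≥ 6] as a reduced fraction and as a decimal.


μ = E[X] = 19/10, a = 6.
Markov: P[X ≥ 6] ≤ μ/a = (19/10)/6 = 19/60.
Numerically: ≈ 0.317.
(Since a = 6 > μ = 1.900, the bound 19/60 is < 1 and informative.)

P[X ≥ 6] ≤ 19/60 ≈ 0.317.


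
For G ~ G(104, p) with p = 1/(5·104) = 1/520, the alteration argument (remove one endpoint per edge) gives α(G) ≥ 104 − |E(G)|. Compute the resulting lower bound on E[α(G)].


E[|E(G)|] = C(104, 2)·p = 5356 · (1/520) = 103/10.
E[α(G)] ≥ n − E[|E(G)|] = 104 − 103/10 = 937/10.
Numerically: ≈ 93.700000.
(This is only a lower bound; the true E[α(G)] may be larger.)

E[α(G)] ≥ 937/10 ≈ 93.700000.


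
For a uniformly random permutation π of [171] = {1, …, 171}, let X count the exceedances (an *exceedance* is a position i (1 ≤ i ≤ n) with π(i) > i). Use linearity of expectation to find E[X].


Write X = Σ_{i=1}^{171} X_i, where X_i = 1_{π(i) > i}.
For each fixed i, π(i) is uniform over {1, …, 171} (marginal of a uniform permutation), so P[π(i) > i] = (n − i)/n. Summing: Σ_{i=1}^{171} (n − i)/n = (0 + 1 + … + 170)/171 = 171(171 − 1)/(2·171) = (171 − 1)/2.
Hence E[X] = Σ_{i=1}^{171} (171 − i)/171 = 85 ≈ 85.000.

E[X] = 85 = 85.000.


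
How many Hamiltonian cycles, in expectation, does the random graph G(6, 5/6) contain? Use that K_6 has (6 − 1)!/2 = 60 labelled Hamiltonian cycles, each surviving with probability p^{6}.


K_6 has (6 − 1)!/2 = 60 labelled Hamiltonian cycles.
For each such Hamiltonian cycle H, let X_H = 1 if all 6 edges of H are present in G. Then P[X_H = 1] = p^{6} = (5/6)^{6} = 15625/46656.
By linearity: E[X] = Σ_H E[X_H] = 60 · p^{6} = 60 · 15625/46656 = 78125/3888.
Numerically: E[X] ≈ 20.094.

E[X] = 60 · (5/6)^{6} = 78125/3888 ≈ 20.094.


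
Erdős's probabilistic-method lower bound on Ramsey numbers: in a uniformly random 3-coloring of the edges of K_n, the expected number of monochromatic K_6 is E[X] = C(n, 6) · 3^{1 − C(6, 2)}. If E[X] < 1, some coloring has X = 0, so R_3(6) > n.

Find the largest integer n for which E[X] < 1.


We need C(n, 6) · 3^{1 − 15} < 1, i.e. C(n, 6) < 3^{15 − 1} = 4782969.
Check values of n near the boundary:
  n = 35: C(35, 6) = 1623160; 1623160 < 4782969? YES
  n = 36: C(36, 6) = 1947792; 1947792 < 4782969? YES
  n = 37: C(37, 6) = 2324784; 2324784 < 4782969? YES
  n = 38: C(38, 6) = 2760681; 2760681 < 4782969? YES
  n = 39: C(39, 6) = 3262623; 3262623 < 4782969? YES
  n = 40: C(40, 6) = 3838380; 3838380 < 4782969? YES
  n = 41: C(41, 6) = 4496388; 4496388 < 4782969? YES
  n = 42: C(42, 6) = 5245786; 5245786 < 4782969? NO
  n = 43: C(43, 6) = 6096454; 6096454 < 4782969? NO
The largest n with C(n, 6) < 4782969 is n = 41 (where E[X] = 1498796/1594323 ≈ 0.940083). Hence R_3(6) > 41, i.e. R_3(6) ≥ 42.

Largest n = 41; hence R_3(6) > 41.


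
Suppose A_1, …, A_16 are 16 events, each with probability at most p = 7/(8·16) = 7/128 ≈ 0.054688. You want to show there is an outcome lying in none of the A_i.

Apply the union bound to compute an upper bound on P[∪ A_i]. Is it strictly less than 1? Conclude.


Union bound: P[∪_{i=1}^{16} A_i] ≤ Σ_i P[A_i] ≤ 16·p = 16·(7/128) = 7/8.
Numerically: 7/8 ≈ 0.875000.
Is 7/8 < 1? YES.
Since P[∪ A_i] ≤ 7/8 < 1, the complement has P[∩ A_i^c] ≥ 1 − 7/8 = 1/8 > 0, so some outcome avoids every A_i.

16·p = 7/8 ≈ 0.875000; existence CERTIFIED by the union bound.


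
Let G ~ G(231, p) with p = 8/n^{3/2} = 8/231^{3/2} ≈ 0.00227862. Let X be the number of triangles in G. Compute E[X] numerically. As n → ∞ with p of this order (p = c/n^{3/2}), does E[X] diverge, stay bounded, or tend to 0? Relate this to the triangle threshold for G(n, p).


Number of potential triangles: C(231, 3) = 2027795.
Each occurs with probability p³ ≈ (0.00227862)³ ≈ 1.18308528e-08.
By linearity: E[X] = C(231, 3)·p³ ≈ 2027795 · 1.18308528e-08 ≈ 0.023991.
Since α = 3/2 > 1, p = c/n^{3/2} = o(1/n) is below the triangle threshold p ~ 1/n. Asymptotically E[X] ~ (c³/6)·n^{3(1−α)} = (8³/6)·n^{-1.5} → 0, so by Markov's inequality G has no triangles w.h.p.

E[X] ≈ 0.023991; in regime p = Θ(1/n^{3/2}) E[X] tends to 0 (below the triangle threshold p ~ 1/n).


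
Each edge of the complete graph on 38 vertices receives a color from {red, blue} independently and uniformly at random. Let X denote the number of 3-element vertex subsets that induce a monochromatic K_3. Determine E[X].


Let X = Σ_S X_S over the C(38, 3) = 8436 subsets S of size 3, where X_S = 1 if the K_3 on S is monochromatic.
For a fixed S, the K_3 on S has C(3, 2) = 3 edges. P[all 3 edges red] = (1/2)^3, and likewise for blue, so P[monochromatic] = 2·(1/2)^3 = 2^{1 − 3} = 1/4.
By linearity: E[X] = C(38, 3) · 2^{1 − 3} = 8436 · 1/4 = 2109.
Numerically: E[X] ≈ 2109.000.

E[X] = C(38,3)·2^(1−C(3,2)) = 2109 ≈ 2109.000.


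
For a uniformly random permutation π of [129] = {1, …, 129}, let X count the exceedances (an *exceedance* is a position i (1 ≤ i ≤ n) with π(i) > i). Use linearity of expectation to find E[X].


Write X = Σ_{i=1}^{129} X_i, where X_i = 1_{π(i) > i}.
For each fixed i, π(i) is uniform over {1, …, 129} (marginal of a uniform permutation), so P[π(i) > i] = (n − i)/n. Summing: Σ_{i=1}^{129} (n − i)/n = (0 + 1 + … + 128)/129 = 129(129 − 1)/(2·129) = (129 − 1)/2.
Hence E[X] = Σ_{i=1}^{129} (129 − i)/129 = 64 ≈ 64.000.

E[X] = 64 = 64.000.


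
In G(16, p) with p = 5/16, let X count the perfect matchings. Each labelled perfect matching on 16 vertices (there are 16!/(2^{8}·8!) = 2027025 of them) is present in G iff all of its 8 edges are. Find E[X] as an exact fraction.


K_16 has 16!/(2^{8}·8!) = 2027025 labelled perfect matchings.
For each such perfect matching H, let X_H = 1 if all 8 edges of H are present in G. Then P[X_H = 1] = p^{8} = (5/16)^{8} = 390625/4294967296.
Summing the indicators: E[X] = Σ_H E[X_H] = 2027025 · p^{8} = 2027025 · 390625/4294967296 = 791806640625/4294967296.
Numerically: E[X] ≈ 184.357.

E[X] = 2027025 · (5/16)^{8} = 791806640625/4294967296 ≈ 184.357.


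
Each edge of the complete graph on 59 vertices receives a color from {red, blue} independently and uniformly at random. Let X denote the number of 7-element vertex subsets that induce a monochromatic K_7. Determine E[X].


Let X = Σ_S X_S over the C(59, 7) = 341149446 subsets S of size 7, where X_S = 1 if the K_7 on S is monochromatic.
For a fixed S, the K_7 on S has C(7, 2) = 21 edges. P[all 21 edges red] = (1/2)^21, and likewise for blue, so P[monochromatic] = 2·(1/2)^21 = 2^{1 − 21} = 1/1048576.
By linearity: E[X] = C(59, 7) · 2^{1 − 21} = 341149446 · 1/1048576 = 170574723/524288.
Numerically: E[X] ≈ 325.345.

E[X] = C(59,7)·2^(1−C(7,2)) = 170574723/524288 ≈ 325.345.


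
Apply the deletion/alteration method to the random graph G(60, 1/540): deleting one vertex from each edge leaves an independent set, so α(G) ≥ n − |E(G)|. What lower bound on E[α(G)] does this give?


E[|E(G)|] = C(60, 2)·p = 1770 · (1/540) = 59/18.
E[α(G)] ≥ n − E[|E(G)|] = 60 − 59/18 = 1021/18.
Numerically: ≈ 56.722.
(This is only a lower bound; the true E[α(G)] may be larger.)

E[α(G)] ≥ 1021/18 ≈ 56.722.


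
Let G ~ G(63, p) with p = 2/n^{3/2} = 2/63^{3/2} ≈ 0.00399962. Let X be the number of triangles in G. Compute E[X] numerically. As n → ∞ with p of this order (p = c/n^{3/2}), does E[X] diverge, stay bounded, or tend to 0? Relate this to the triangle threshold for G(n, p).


Number of potential triangles: C(63, 3) = 39711.
Each occurs with probability p³ ≈ (0.00399962)³ ≈ 6.39819562e-08.
By linearity: E[X] = C(63, 3)·p³ ≈ 39711 · 6.39819562e-08 ≈ 0.002541.
Since α = 3/2 > 1, p = c/n^{3/2} = o(1/n) is below the triangle threshold p ~ 1/n. Asymptotically E[X] ~ (c³/6)·n^{3(1−α)} = (2³/6)·n^{-1.5} → 0, so by Markov's inequality G has no triangles w.h.p.

E[X] ≈ 0.002541; in regime p = Θ(1/n^{3/2}) E[X] tends to 0 (below the triangle threshold p ~ 1/n).


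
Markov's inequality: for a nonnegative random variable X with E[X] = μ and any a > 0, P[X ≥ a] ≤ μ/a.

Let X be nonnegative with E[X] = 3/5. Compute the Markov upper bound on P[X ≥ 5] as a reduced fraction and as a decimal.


μ = E[X] = 3/5, a = 5.
Markov: P[X ≥ 5] ≤ μ/a = (3/5)/5 = 3/25.
Numerically: ≈ 0.120.
(Since a = 5 > μ = 0.600, the bound 3/25 is < 1 and informative.)

P[X ≥ 5] ≤ 3/25 ≈ 0.120.


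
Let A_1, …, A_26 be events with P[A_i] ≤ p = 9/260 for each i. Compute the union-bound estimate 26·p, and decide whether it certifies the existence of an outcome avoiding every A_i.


Union bound: P[∪_{i=1}^{26} A_i] ≤ Σ_i P[A_i] ≤ 26·p = 26·(9/260) = 9/10.
Numerically: 9/10 ≈ 0.900000.
Is 9/10 < 1? YES.
Since P[∪ A_i] ≤ 9/10 < 1, the complement has P[∩ A_i^c] ≥ 1 − 9/10 = 1/10 > 0, so some outcome avoids every A_i.

26·p = 9/10 ≈ 0.900000; existence CERTIFIED by the union bound.


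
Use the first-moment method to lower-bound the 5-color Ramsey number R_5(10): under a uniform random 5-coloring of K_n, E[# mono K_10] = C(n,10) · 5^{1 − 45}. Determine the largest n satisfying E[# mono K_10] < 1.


We need C(n, 10) · 5^{1 − 45} < 1, i.e. C(n, 10) < 5^{45 − 1} = 5684341886080801486968994140625.
Check values of n near the boundary:
  n = 5388: C(5388, 10) = 5634865093375880654852250419586; 5634865093375880654852250419586 < 5684341886080801486968994140625? YES
  n = 5389: C(5389, 10) = 5645340767466558997768874792926; 5645340767466558997768874792926 < 5684341886080801486968994140625? YES
  n = 5390: C(5390, 10) = 5655833965919099070255434039753; 5655833965919099070255434039753 < 5684341886080801486968994140625? YES
  n = 5391: C(5391, 10) = 5666344714787188828795213697883; 5666344714787188828795213697883 < 5684341886080801486968994140625? YES
  n = 5392: C(5392, 10) = 5676873040158402483252283957448; 5676873040158402483252283957448 < 5684341886080801486968994140625? YES
  n = 5393: C(5393, 10) = 5687418968154238267170642278008; 5687418968154238267170642278008 < 5684341886080801486968994140625? NO
  n = 5394: C(5394, 10) = 5697982524930156243149785372878; 5697982524930156243149785372878 < 5684341886080801486968994140625? NO
The largest n with C(n, 10) < 5684341886080801486968994140625 is n = 5392 (where E[X] = 5676873040158402483252283957448/5684341886080801486968994140625 ≈ 0.99869). Hence R_5(10) > 5392, i.e. R_5(10) ≥ 5393.

Largest n = 5392; hence R_5(10) > 5392.


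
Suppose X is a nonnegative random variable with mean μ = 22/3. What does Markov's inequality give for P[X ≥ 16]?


μ = E[X] = 22/3, a = 16.
Markov: P[X ≥ 16] ≤ μ/a = (22/3)/16 = 11/24.
Numerically: ≈ 0.45833.
(Since a = 16 > μ = 7.33333, the bound 11/24 is < 1 and informative.)

P[X ≥ 16] ≤ 11/24 ≈ 0.45833.


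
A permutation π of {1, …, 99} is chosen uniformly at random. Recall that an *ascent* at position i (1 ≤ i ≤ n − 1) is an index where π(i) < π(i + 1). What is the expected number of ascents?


Write X = Σ X_I over i = 1, …, 98, with X_I the indicator of one ascent.
There are 98 indicators.
For each fixed i, the pair (π(i), π(i+1)) is a uniformly random ordered pair of distinct values from {1, …, 99}; by symmetry P[π(i) < π(i+1)] = 1/2.
By linearity: E[X] = 98 · (1/2) = (99 − 1) · (1/2) = 49 ≈ 49.000000.

E[X] = 49 = 49.000000.


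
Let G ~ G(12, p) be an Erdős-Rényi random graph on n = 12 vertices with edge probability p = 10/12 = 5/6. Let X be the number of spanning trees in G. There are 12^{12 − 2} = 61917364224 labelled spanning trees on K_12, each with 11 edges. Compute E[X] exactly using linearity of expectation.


K_12 has 12^{12 − 2} = 61917364224 labelled spanning trees.
For each such spanning tree H, let X_H = 1 if all 11 edges of H are present in G. Then P[X_H = 1] = p^{11} = (5/6)^{11} = 48828125/362797056.
By linearity of expectation: E[X] = Σ_H E[X_H] = 61917364224 · p^{11} = 61917364224 · 48828125/362797056 = 25000000000/3.
Numerically: E[X] ≈ 8.33e+09.

E[X] = 61917364224 · (5/6)^{11} = 25000000000/3 ≈ 8.33e+09.


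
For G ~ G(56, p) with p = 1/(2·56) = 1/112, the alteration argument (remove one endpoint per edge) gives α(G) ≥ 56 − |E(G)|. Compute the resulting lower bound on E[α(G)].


E[|E(G)|] = C(56, 2)·p = 1540 · (1/112) = 55/4.
E[α(G)] ≥ n − E[|E(G)|] = 56 − 55/4 = 169/4.
Numerically: ≈ 42.250.
(This is only a lower bound; the true E[α(G)] may be larger.)

E[α(G)] ≥ 169/4 ≈ 42.250.


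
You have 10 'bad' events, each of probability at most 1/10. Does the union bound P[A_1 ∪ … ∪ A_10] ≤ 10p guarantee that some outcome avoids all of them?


Union bound: P[∪_{i=1}^{10} A_i] ≤ Σ_i P[A_i] ≤ 10·p = 10·(1/10) = 1.
Numerically: 1 ≈ 1.000.
Is 1 < 1? NO.
Since the bound 1 is ≥ 1, the union bound is uninformative here; it does NOT by itself certify existence.

10·p = 1 ≈ 1.000; existence NOT certified by the union bound.


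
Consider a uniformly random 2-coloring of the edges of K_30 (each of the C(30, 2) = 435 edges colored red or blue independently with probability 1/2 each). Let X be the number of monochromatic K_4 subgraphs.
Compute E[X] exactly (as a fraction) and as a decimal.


Let X = Σ_S X_S over the C(30, 4) = 27405 subsets S of size 4, where X_S = 1 if the K_4 on S is monochromatic.
For a fixed S, the K_4 on S has C(4, 2) = 6 edges. P[all 6 edges red] = (1/2)^6, and likewise for blue, so P[monochromatic] = 2·(1/2)^6 = 2^{1 − 6} = 1/32.
By linearity of expectation: E[X] = C(30, 4) · 2^{1 − 6} = 27405 · 1/32 = 27405/32.
Numerically: E[X] ≈ 856.4062.

E[X] = C(30,4)·2^(1−C(4,2)) = 27405/32 ≈ 856.4062.


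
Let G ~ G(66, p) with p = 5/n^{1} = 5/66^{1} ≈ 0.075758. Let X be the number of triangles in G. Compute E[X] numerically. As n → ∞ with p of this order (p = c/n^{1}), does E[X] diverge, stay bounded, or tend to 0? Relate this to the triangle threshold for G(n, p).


Number of potential triangles: C(66, 3) = 45760.
Each occurs with probability p³ ≈ (0.075758)³ ≈ 4.3478866e-04.
By linearity: E[X] = C(66, 3)·p³ ≈ 45760 · 4.3478866e-04 ≈ 19.89593.
Here α = 1, so p = 5/n is exactly at the triangle threshold p ~ 1/n. Asymptotically E[X] → c³/6 = 5³/6 = 125/6 ≈ 20.83333, a bounded constant. In this regime the triangle count is asymptotically Poisson(c³/6).

E[X] ≈ 19.89593; in regime p = Θ(1/n^{1}) E[X] stays bounded (at the triangle threshold p ~ 1/n).


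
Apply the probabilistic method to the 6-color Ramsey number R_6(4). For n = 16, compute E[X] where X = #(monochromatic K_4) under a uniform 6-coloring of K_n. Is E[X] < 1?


E[X] = C(16, 4) · 6^{1 − 6} = 1820 · 6^{−5} = 1820/7776.
As a reduced fraction: E[X] = 455/1944 ≈ 0.234053.
Is E[X] < 1? YES.
Since E[X] < 1, there exists a 6-coloring of K_{16} with no monochromatic K_4; hence R_6(4) > 16.

E[X] = 455/1944 ≈ 0.234053; E[X] < 1, so R_6(4) > 16.


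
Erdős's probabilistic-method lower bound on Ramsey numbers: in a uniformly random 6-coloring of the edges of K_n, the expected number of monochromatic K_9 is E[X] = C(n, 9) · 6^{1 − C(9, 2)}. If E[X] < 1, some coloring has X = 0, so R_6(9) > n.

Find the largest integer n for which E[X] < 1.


We need C(n, 9) · 6^{1 − 36} < 1, i.e. C(n, 9) < 6^{36 − 1} = 1719070799748422591028658176.
Check values of n near the boundary:
  n = 4402: C(4402, 9) = 1696419745356657449393393700; 1696419745356657449393393700 < 1719070799748422591028658176? YES
  n = 4403: C(4403, 9) = 1699894433046281918452233150; 1699894433046281918452233150 < 1719070799748422591028658176? YES
  n = 4404: C(4404, 9) = 1703375445537161676647015880; 1703375445537161676647015880 < 1719070799748422591028658176? YES
  n = 4405: C(4405, 9) = 1706862792900636302463627150; 1706862792900636302463627150 < 1719070799748422591028658176? YES
  n = 4406: C(4406, 9) = 1710356485221788389505285700; 1710356485221788389505285700 < 1719070799748422591028658176? YES
  n = 4407: C(4407, 9) = 1713856532599459170657070050; 1713856532599459170657070050 < 1719070799748422591028658176? YES
  n = 4408: C(4408, 9) = 1717362945146264156457459600; 1717362945146264156457459600 < 1719070799748422591028658176? YES
  n = 4409: C(4409, 9) = 1720875732988608787686577131; 1720875732988608787686577131 < 1719070799748422591028658176? NO
  n = 4410: C(4410, 9) = 1724394906266704102180823710; 1724394906266704102180823710 < 1719070799748422591028658176? NO
The largest n with C(n, 9) < 1719070799748422591028658176 is n = 4408 (where E[X] = 35778394690547169926197075/35813974994758803979763712 ≈ 0.999). Hence R_6(9) > 4408, i.e. R_6(9) ≥ 4409.

Largest n = 4408; hence R_6(9) > 4408.


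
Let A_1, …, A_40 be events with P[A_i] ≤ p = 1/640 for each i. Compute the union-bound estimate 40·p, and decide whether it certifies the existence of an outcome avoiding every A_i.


Union bound: P[∪_{i=1}^{40} A_i] ≤ Σ_i P[A_i] ≤ 40·p = 40·(1/640) = 1/16.
Numerically: 1/16 ≈ 0.06250.
Is 1/16 < 1? YES.
Since P[∪ A_i] ≤ 1/16 < 1, the complement has P[∩ A_i^c] ≥ 1 − 1/16 = 15/16 > 0, so some outcome avoids every A_i.

40·p = 1/16 ≈ 0.06250; existence CERTIFIED by the union bound.


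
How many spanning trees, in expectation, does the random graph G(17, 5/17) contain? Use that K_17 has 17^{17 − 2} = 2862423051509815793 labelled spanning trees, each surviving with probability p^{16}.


K_17 has 17^{17 − 2} = 2862423051509815793 labelled spanning trees.
For each such spanning tree H, let X_H = 1 if all 16 edges of H are present in G. Then P[X_H = 1] = p^{16} = (5/17)^{16} = 152587890625/48661191875666868481.
By linearity: E[X] = Σ_H E[X_H] = 2862423051509815793 · p^{16} = 2862423051509815793 · 152587890625/48661191875666868481 = 152587890625/17.
Numerically: E[X] ≈ 8.98e+09.

E[X] = 2862423051509815793 · (5/17)^{16} = 152587890625/17 ≈ 8.98e+09.


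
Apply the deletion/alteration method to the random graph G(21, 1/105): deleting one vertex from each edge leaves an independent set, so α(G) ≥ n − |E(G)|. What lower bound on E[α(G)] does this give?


E[|E(G)|] = C(21, 2)·p = 210 · (1/105) = 2.
E[α(G)] ≥ n − E[|E(G)|] = 21 − 2 = 19.
Numerically: ≈ 19.00000.
(This is only a lower bound; the true E[α(G)] may be larger.)

E[α(G)] ≥ 19 ≈ 19.00000.


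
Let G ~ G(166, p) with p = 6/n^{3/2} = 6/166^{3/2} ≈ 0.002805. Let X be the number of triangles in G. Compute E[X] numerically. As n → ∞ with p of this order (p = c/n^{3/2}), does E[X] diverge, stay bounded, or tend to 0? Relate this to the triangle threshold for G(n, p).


Number of potential triangles: C(166, 3) = 748660.
Each occurs with probability p³ ≈ (0.002805)³ ≈ 2.207839e-08.
By linearity: E[X] = C(166, 3)·p³ ≈ 748660 · 2.207839e-08 ≈ 0.0165.
Since α = 3/2 > 1, p = c/n^{3/2} = o(1/n) is below the triangle threshold p ~ 1/n. Asymptotically E[X] ~ (c³/6)·n^{3(1−α)} = (6³/6)·n^{-1.5} → 0, so by Markov's inequality G has no triangles w.h.p.

E[X] ≈ 0.0165; in regime p = Θ(1/n^{3/2}) E[X] tends to 0 (below the triangle threshold p ~ 1/n).


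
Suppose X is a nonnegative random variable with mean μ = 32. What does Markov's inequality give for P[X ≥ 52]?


μ = E[X] = 32, a = 52.
Markov: P[X ≥ 52] ≤ μ/a = (32)/52 = 8/13.
Numerically: ≈ 0.6154.
(Since a = 52 > μ = 32.0000, the bound 8/13 is < 1 and informative.)

P[X ≥ 52] ≤ 8/13 ≈ 0.6154.


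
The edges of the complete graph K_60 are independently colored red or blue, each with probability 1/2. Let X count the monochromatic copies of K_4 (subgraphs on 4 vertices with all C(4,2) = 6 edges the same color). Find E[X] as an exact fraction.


Let X = Σ_S X_S over the C(60, 4) = 487635 subsets S of size 4, where X_S = 1 if the K_4 on S is monochromatic.
For a fixed S, the K_4 on S has C(4, 2) = 6 edges. P[all 6 edges red] = (1/2)^6, and likewise for blue, so P[monochromatic] = 2·(1/2)^6 = 2^{1 − 6} = 1/32.
By linearity: E[X] = C(60, 4) · 2^{1 − 6} = 487635 · 1/32 = 487635/32.
Numerically: E[X] ≈ 15238.594.

E[X] = C(60,4)·2^(1−C(4,2)) = 487635/32 ≈ 15238.594.


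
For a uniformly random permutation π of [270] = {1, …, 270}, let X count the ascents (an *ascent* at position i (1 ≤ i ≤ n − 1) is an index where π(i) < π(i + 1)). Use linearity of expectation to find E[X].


Write X = Σ X_I over i = 1, …, 269, with X_I the indicator of one ascent.
There are 269 indicators.
For each fixed i, the pair (π(i), π(i+1)) is a uniformly random ordered pair of distinct values from {1, …, 270}; by symmetry P[π(i) < π(i+1)] = 1/2.
By linearity: E[X] = 269 · (1/2) = (270 − 1) · (1/2) = 269/2 ≈ 134.500000.

E[X] = 269/2 = 134.500000.


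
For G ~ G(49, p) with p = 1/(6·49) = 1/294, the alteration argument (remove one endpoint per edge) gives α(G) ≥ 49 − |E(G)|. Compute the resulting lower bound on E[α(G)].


E[|E(G)|] = C(49, 2)·p = 1176 · (1/294) = 4.
E[α(G)] ≥ n − E[|E(G)|] = 49 − 4 = 45.
Numerically: ≈ 45.000000.
(This is only a lower bound; the true E[α(G)] may be larger.)

E[α(G)] ≥ 45 ≈ 45.000000.


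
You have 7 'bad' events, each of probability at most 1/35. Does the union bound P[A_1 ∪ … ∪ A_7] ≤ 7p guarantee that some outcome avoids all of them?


Union bound: P[∪_{i=1}^{7} A_i] ≤ Σ_i P[A_i] ≤ 7·p = 7·(1/35) = 1/5.
Numerically: 1/5 ≈ 0.20000.
Is 1/5 < 1? YES.
Since P[∪ A_i] ≤ 1/5 < 1, the complement has P[∩ A_i^c] ≥ 1 − 1/5 = 4/5 > 0, so some outcome avoids every A_i.

7·p = 1/5 ≈ 0.20000; existence CERTIFIED by the union bound.


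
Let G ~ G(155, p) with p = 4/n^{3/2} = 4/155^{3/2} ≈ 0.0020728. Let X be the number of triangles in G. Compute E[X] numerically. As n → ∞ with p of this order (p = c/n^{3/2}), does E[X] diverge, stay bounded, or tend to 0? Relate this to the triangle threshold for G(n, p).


Number of potential triangles: C(155, 3) = 608685.
Each occurs with probability p³ ≈ (0.0020728)³ ≈ 8.9060952e-09.
By linearity: E[X] = C(155, 3)·p³ ≈ 608685 · 8.9060952e-09 ≈ 0.00542.
Since α = 3/2 > 1, p = c/n^{3/2} = o(1/n) is below the triangle threshold p ~ 1/n. Asymptotically E[X] ~ (c³/6)·n^{3(1−α)} = (4³/6)·n^{-1.5} → 0, so by Markov's inequality G has no triangles w.h.p.

E[X] ≈ 0.00542; in regime p = Θ(1/n^{3/2}) E[X] tends to 0 (below the triangle threshold p ~ 1/n).


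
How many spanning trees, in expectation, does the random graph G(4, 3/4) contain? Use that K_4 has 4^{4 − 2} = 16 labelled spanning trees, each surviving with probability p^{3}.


K_4 has 4^{4 − 2} = 16 labelled spanning trees.
For each such spanning tree H, let X_H = 1 if all 3 edges of H are present in G. Then P[X_H = 1] = p^{3} = (3/4)^{3} = 27/64.
By linearity of expectation: E[X] = Σ_H E[X_H] = 16 · p^{3} = 16 · 27/64 = 27/4.
Numerically: E[X] ≈ 6.75.

E[X] = 16 · (3/4)^{3} = 27/4 ≈ 6.75.


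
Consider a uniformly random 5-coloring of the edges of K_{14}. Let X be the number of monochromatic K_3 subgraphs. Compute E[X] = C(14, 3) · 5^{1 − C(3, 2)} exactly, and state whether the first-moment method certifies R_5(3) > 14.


E[X] = C(14, 3) · 5^{1 − 3} = 364 · 5^{−2} = 364/25.
As a reduced fraction: E[X] = 364/25 ≈ 14.560.
Is E[X] < 1? NO.
Since E[X] ≥ 1, the first-moment bound is inconclusive at n = 14; it does NOT by itself certify R_5(3) > 14.

E[X] = 364/25 ≈ 14.560; E[X] ≥ 1; first-moment method inconclusive here.


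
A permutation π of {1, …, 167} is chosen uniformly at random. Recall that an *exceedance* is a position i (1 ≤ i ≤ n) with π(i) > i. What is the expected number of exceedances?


Write X = Σ_{i=1}^{167} X_i, where X_i = 1_{π(i) > i}.
For each fixed i, π(i) is uniform over {1, …, 167} (marginal of a uniform permutation), so P[π(i) > i] = (n − i)/n. Summing: Σ_{i=1}^{167} (n − i)/n = (0 + 1 + … + 166)/167 = 167(167 − 1)/(2·167) = (167 − 1)/2.
Hence E[X] = Σ_{i=1}^{167} (167 − i)/167 = 83 ≈ 83.00000.

E[X] = 83 = 83.00000.


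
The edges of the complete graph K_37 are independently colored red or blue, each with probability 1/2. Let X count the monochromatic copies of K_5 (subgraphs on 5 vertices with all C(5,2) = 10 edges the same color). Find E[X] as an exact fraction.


Let X = Σ_S X_S over the C(37, 5) = 435897 subsets S of size 5, where X_S = 1 if the K_5 on S is monochromatic.
For a fixed S, the K_5 on S has C(5, 2) = 10 edges. P[all 10 edges red] = (1/2)^10, and likewise for blue, so P[monochromatic] = 2·(1/2)^10 = 2^{1 − 10} = 1/512.
Summing: E[X] = C(37, 5) · 2^{1 − 10} = 435897 · 1/512 = 435897/512.
Numerically: E[X] ≈ 851.36133.

E[X] = C(37,5)·2^(1−C(5,2)) = 435897/512 ≈ 851.36133.


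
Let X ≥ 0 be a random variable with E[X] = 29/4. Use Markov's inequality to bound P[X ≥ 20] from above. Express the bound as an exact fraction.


μ = E[X] = 29/4, a = 20.
Markov: P[X ≥ 20] ≤ μ/a = (29/4)/20 = 29/80.
Numerically: ≈ 0.362500.
(Since a = 20 > μ = 7.250000, the bound 29/80 is < 1 and informative.)

P[X ≥ 20] ≤ 29/80 ≈ 0.362500.


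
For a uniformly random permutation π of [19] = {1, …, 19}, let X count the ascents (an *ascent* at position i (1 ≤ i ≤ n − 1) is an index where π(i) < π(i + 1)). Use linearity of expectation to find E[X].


Write X = Σ X_I over i = 1, …, 18, with X_I the indicator of one ascent.
There are 18 indicators.
For each fixed i, the pair (π(i), π(i+1)) is a uniformly random ordered pair of distinct values from {1, …, 19}; by symmetry P[π(i) < π(i+1)] = 1/2.
By linearity: E[X] = 18 · (1/2) = (19 − 1) · (1/2) = 9 ≈ 9.000000.

E[X] = 9 = 9.000000.


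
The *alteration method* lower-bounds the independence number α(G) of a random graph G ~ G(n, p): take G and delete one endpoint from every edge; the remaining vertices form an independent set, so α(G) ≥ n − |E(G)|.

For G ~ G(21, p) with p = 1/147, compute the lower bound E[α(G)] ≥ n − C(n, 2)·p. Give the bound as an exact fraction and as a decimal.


E[|E(G)|] = C(21, 2)·p = 210 · (1/147) = 10/7.
E[α(G)] ≥ n − E[|E(G)|] = 21 − 10/7 = 137/7.
Numerically: ≈ 19.57143.
(This is only a lower bound; the true E[α(G)] may be larger.)

E[α(G)] ≥ 137/7 ≈ 19.57143.


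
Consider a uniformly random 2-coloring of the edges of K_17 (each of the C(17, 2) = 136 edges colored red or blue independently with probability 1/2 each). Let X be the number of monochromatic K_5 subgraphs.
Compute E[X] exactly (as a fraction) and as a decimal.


Let X = Σ_S X_S over the C(17, 5) = 6188 subsets S of size 5, where X_S = 1 if the K_5 on S is monochromatic.
For a fixed S, the K_5 on S has C(5, 2) = 10 edges. P[all 10 edges red] = (1/2)^10, and likewise for blue, so P[monochromatic] = 2·(1/2)^10 = 2^{1 − 10} = 1/512.
Summing: E[X] = C(17, 5) · 2^{1 − 10} = 6188 · 1/512 = 1547/128.
Numerically: E[X] ≈ 12.0859.

E[X] = C(17,5)·2^(1−C(5,2)) = 1547/128 ≈ 12.0859.


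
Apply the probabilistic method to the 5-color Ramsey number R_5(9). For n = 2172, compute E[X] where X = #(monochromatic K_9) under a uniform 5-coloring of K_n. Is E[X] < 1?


E[X] = C(2172, 9) · 5^{1 − 36} = 2915866900084148060642020 · 5^{−35} = 2915866900084148060642020/2910383045673370361328125.
As a reduced fraction: E[X] = 583173380016829612128404/582076609134674072265625 ≈ 1.0019.
Is E[X] < 1? NO.
Since E[X] ≥ 1, the first-moment bound is inconclusive at n = 2172; it does NOT by itself certify R_5(9) > 2172.

E[X] = 583173380016829612128404/582076609134674072265625 ≈ 1.0019; E[X] ≥ 1; first-moment method inconclusive here.


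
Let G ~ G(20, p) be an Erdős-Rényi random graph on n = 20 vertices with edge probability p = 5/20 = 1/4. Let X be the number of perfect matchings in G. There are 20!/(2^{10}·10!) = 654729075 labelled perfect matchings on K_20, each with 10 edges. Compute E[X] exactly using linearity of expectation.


K_20 has 20!/(2^{10}·10!) = 654729075 labelled perfect matchings.
For each such perfect matching H, let X_H = 1 if all 10 edges of H are present in G. Then P[X_H = 1] = p^{10} = (1/4)^{10} = 1/1048576.
By linearity: E[X] = Σ_H E[X_H] = 654729075 · p^{10} = 654729075 · 1/1048576 = 654729075/1048576.
Numerically: E[X] ≈ 624.4.

E[X] = 654729075 · (1/4)^{10} = 654729075/1048576 ≈ 624.4.


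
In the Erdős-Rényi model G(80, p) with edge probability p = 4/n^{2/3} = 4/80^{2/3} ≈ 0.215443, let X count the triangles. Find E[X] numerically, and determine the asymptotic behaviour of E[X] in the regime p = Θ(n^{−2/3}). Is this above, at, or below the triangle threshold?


Number of potential triangles: C(80, 3) = 82160.
Each occurs with probability p³ ≈ (0.215443)³ ≈ 1.00000000e-02.
By linearity: E[X] = C(80, 3)·p³ ≈ 82160 · 1.00000000e-02 ≈ 821.600000.
Since α = 2/3 < 1, p = c/n^{2/3} ≫ 1/n is above the triangle threshold p ~ 1/n. Asymptotically E[X] ~ (c³/6)·n^{3(1−α)} = (4³/6)·n^{1} → ∞; triangles are abundant w.h.p.

E[X] ≈ 821.600000; in regime p = Θ(1/n^{2/3}) E[X] diverges (above the triangle threshold p ~ 1/n).


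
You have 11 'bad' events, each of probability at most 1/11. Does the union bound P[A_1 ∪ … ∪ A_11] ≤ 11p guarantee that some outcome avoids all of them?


Union bound: P[∪_{i=1}^{11} A_i] ≤ Σ_i P[A_i] ≤ 11·p = 11·(1/11) = 1.
Numerically: 1 ≈ 1.000000.
Is 1 < 1? NO.
Since the bound 1 is ≥ 1, the union bound is uninformative here; it does NOT by itself certify existence.

11·p = 1 ≈ 1.000000; existence NOT certified by the union bound.


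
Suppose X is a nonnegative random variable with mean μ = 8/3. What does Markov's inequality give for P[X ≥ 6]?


μ = E[X] = 8/3, a = 6.
Markov: P[X ≥ 6] ≤ μ/a = (8/3)/6 = 4/9.
Numerically: ≈ 0.4444.
(Since a = 6 > μ = 2.6667, the bound 4/9 is < 1 and informative.)

P[X ≥ 6] ≤ 4/9 ≈ 0.4444.


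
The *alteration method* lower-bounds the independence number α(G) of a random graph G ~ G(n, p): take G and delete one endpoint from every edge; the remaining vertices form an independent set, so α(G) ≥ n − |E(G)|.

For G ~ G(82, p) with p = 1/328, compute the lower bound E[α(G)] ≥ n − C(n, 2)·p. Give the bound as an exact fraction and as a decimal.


E[|E(G)|] = C(82, 2)·p = 3321 · (1/328) = 81/8.
E[α(G)] ≥ n − E[|E(G)|] = 82 − 81/8 = 575/8.
Numerically: ≈ 71.8750.
(This is only a lower bound; the true E[α(G)] may be larger.)

E[α(G)] ≥ 575/8 ≈ 71.8750.


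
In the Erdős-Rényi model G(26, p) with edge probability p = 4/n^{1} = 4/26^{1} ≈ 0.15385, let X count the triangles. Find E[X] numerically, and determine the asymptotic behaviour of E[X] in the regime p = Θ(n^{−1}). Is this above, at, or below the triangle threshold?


Number of potential triangles: C(26, 3) = 2600.
Each occurs with probability p³ ≈ (0.15385)³ ≈ 3.6413291e-03.
By linearity: E[X] = C(26, 3)·p³ ≈ 2600 · 3.6413291e-03 ≈ 9.46746.
Here α = 1, so p = 4/n is exactly at the triangle threshold p ~ 1/n. Asymptotically E[X] → c³/6 = 4³/6 = 32/3 ≈ 10.66667, a bounded constant. In this regime the triangle count is asymptotically Poisson(c³/6).

E[X] ≈ 9.46746; in regime p = Θ(1/n^{1}) E[X] stays bounded (at the triangle threshold p ~ 1/n).


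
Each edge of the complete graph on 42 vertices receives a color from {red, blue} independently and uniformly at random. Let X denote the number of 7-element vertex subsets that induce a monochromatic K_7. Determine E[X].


Let X = Σ_S X_S over the C(42, 7) = 26978328 subsets S of size 7, where X_S = 1 if the K_7 on S is monochromatic.
For a fixed S, the K_7 on S has C(7, 2) = 21 edges. P[all 21 edges red] = (1/2)^21, and likewise for blue, so P[monochromatic] = 2·(1/2)^21 = 2^{1 − 21} = 1/1048576.
By linearity: E[X] = C(42, 7) · 2^{1 − 21} = 26978328 · 1/1048576 = 3372291/131072.
Numerically: E[X] ≈ 25.729.

E[X] = C(42,7)·2^(1−C(7,2)) = 3372291/131072 ≈ 25.729.


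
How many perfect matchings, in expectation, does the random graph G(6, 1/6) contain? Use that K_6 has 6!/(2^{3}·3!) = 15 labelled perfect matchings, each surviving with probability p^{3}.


K_6 has 6!/(2^{3}·3!) = 15 labelled perfect matchings.
For each such perfect matching H, let X_H = 1 if all 3 edges of H are present in G. Then P[X_H = 1] = p^{3} = (1/6)^{3} = 1/216.
By linearity of expectation: E[X] = Σ_H E[X_H] = 15 · p^{3} = 15 · 1/216 = 5/72.
Numerically: E[X] ≈ 0.0694.

E[X] = 15 · (1/6)^{3} = 5/72 ≈ 0.0694.


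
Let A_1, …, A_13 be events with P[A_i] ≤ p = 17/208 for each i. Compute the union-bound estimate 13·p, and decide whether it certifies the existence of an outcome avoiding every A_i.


Union bound: P[∪_{i=1}^{13} A_i] ≤ Σ_i P[A_i] ≤ 13·p = 13·(17/208) = 17/16.
Numerically: 17/16 ≈ 1.06250.
Is 17/16 < 1? NO.
Since the bound 17/16 is ≥ 1, the union bound is uninformative here; it does NOT by itself certify existence.

13·p = 17/16 ≈ 1.06250; existence NOT certified by the union bound.


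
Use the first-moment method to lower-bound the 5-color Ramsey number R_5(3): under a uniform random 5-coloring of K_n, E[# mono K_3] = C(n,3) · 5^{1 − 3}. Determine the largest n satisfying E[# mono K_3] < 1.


We need C(n, 3) · 5^{1 − 3} < 1, i.e. C(n, 3) < 5^{3 − 1} = 25.
Check values of n near the boundary:
  n = 4: C(4, 3) = 4; 4 < 25? YES
  n = 5: C(5, 3) = 10; 10 < 25? YES
  n = 6: C(6, 3) = 20; 20 < 25? YES
  n = 7: C(7, 3) = 35; 35 < 25? NO
  n = 8: C(8, 3) = 56; 56 < 25? NO
  n = 9: C(9, 3) = 84; 84 < 25? NO
The largest n with C(n, 3) < 25 is n = 6 (where E[X] = 4/5 ≈ 0.800). Hence R_5(3) > 6, i.e. R_5(3) ≥ 7.

Largest n = 6; hence R_5(3) > 6.
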